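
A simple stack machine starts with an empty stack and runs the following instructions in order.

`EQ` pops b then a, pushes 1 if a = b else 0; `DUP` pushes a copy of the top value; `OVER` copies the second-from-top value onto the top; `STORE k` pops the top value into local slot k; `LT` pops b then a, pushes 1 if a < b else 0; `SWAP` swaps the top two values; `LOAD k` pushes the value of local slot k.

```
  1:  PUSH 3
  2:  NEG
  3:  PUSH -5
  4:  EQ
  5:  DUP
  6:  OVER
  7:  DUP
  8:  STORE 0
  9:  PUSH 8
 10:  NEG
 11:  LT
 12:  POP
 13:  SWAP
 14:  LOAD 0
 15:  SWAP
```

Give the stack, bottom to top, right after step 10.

[0, 0, 0, -8]

PUSH 3   [3]
NEG      [-3]
PUSH -5  [-3, -5]
EQ       [0]
DUP      [0, 0]
OVER     [0, 0, 0]
DUP      [0, 0, 0, 0]
STORE 0  [0, 0, 0]
PUSH 8   [0, 0, 0, 8]
NEG      [0, 0, 0, -8]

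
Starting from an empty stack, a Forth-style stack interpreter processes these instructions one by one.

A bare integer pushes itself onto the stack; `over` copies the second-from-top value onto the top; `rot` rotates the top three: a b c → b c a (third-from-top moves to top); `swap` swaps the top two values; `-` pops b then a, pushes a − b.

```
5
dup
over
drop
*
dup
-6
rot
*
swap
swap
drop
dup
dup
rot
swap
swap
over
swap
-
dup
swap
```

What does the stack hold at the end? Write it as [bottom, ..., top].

5     5
dup   5 5
over  5 5 5
drop  5 5
*     25
dup   25 25
-6    25 25 -6
rot   25 -6 25
*     25 -150
swap  -150 25
swap  25 -150
drop  25
dup   25 25
dup   25 25 25
rot   25 25 25
swap  25 25 25
swap  25 25 25
over  25 25 25 25
swap  25 25 25 25
-     25 25 0
dup   25 25 0 0
swap  25 25 0 0

[25, 25, 0, 0]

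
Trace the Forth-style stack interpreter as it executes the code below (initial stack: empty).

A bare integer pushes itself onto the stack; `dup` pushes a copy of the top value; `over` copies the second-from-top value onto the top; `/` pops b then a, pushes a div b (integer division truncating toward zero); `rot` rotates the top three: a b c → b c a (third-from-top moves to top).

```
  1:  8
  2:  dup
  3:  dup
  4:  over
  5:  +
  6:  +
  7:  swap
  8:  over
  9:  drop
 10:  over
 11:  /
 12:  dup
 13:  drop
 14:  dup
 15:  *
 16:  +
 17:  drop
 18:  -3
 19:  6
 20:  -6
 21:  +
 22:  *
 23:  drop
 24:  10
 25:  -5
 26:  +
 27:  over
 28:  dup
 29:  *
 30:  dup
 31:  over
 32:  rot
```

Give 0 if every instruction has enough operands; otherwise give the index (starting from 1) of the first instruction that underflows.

8    -> 8
dup  -> 8 8
dup  -> 8 8 8
over -> 8 8 8 8
+    -> 8 8 16
+    -> 8 24
swap -> 24 8
over -> 24 8 24
drop -> 24 8
over -> 24 8 24
/    -> 24 0
dup  -> 24 0 0
drop -> 24 0
dup  -> 24 0 0
*    -> 24 0
+    -> 24
drop -> (empty)
-3   -> -3
6    -> -3 6
-6   -> -3 6 -6
+    -> -3 0
*    -> 0
drop -> (empty)
10   -> 10
-5   -> 10 -5
+    -> 5
over  — needs 2 operands, stack has 1 → underflow

27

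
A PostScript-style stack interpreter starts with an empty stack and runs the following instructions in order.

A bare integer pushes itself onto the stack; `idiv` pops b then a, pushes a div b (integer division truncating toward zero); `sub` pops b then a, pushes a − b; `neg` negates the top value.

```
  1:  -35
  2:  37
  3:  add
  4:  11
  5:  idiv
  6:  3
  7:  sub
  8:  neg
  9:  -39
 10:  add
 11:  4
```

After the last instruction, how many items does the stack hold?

-35  -> [-35]
37   -> [-35, 37]
add  -> [2]
11   -> [2, 11]
idiv -> [0]
3    -> [0, 3]
sub  -> [-3]
neg  -> [3]
-39  -> [3, -39]
add  -> [-36]
4    -> [-36, 4]

2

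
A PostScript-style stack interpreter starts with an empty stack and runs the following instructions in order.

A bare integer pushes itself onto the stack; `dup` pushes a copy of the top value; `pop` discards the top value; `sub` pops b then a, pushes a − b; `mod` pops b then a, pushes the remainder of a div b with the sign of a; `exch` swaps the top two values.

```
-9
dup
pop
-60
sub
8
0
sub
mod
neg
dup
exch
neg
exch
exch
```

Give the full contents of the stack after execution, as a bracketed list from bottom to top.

-9   : -9
dup  : -9 -9
pop  : -9
-60  : -9 -60
sub  : 51
8    : 51 8
0    : 51 8 0
sub  : 51 8
mod  : 3
neg  : -3
dup  : -3 -3
exch : -3 -3
neg  : -3 3
exch : 3 -3
exch : -3 3

[-3, 3]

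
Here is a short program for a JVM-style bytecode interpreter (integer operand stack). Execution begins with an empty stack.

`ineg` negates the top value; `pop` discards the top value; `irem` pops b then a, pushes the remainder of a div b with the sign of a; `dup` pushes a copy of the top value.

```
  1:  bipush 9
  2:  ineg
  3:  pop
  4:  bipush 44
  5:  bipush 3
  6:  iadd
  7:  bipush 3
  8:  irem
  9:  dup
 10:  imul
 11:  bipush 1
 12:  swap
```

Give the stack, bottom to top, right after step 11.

bipush 9  -> [9]
ineg      -> [-9]
pop       -> []
bipush 44 -> [44]
bipush 3  -> [44, 3]
iadd      -> [47]
bipush 3  -> [47, 3]
irem      -> [2]
dup       -> [2, 2]
imul      -> [4]
bipush 1  -> [4, 1]

[4, 1]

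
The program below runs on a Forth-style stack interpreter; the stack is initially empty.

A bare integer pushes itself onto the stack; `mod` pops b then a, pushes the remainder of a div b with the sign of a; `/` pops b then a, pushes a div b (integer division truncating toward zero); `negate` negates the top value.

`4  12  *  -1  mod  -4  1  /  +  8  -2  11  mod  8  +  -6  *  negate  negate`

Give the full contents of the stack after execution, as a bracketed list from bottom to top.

4      → 4
12     → 4 12
*      → 48
-1     → 48 -1
mod    → 0
-4     → 0 -4
1      → 0 -4 1
/      → 0 -4
+      → -4
8      → -4 8
-2     → -4 8 -2
11     → -4 8 -2 11
mod    → -4 8 -2
8      → -4 8 -2 8
+      → -4 8 6
-6     → -4 8 6 -6
*      → -4 8 -36
negate → -4 8 36
negate → -4 8 -36

[-4, 8, -36]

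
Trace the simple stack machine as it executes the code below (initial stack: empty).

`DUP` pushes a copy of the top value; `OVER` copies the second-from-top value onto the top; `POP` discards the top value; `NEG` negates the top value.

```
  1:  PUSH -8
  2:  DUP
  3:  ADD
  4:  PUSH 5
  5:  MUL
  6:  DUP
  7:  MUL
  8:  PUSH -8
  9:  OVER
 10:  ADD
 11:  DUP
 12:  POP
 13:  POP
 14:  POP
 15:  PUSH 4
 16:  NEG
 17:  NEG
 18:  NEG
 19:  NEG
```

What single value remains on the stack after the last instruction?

PUSH -8 → [-8]
DUP     → [-8, -8]
ADD     → [-16]
PUSH 5  → [-16, 5]
MUL     → [-80]
DUP     → [-80, -80]
MUL     → [6400]
PUSH -8 → [6400, -8]
OVER    → [6400, -8, 6400]
ADD     → [6400, 6392]
DUP     → [6400, 6392, 6392]
POP     → [6400, 6392]
POP     → [6400]
POP     → []
PUSH 4  → [4]
NEG     → [-4]
NEG     → [4]
NEG     → [-4]
NEG     → [4]

4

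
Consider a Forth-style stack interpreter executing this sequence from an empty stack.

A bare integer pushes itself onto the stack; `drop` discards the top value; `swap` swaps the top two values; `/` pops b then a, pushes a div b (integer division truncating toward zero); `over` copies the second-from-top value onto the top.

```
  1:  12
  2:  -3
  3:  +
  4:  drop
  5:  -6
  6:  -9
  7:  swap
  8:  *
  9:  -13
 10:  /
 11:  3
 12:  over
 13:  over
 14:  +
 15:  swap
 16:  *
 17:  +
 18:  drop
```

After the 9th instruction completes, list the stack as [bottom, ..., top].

12   → [12]
-3   → [12, -3]
+    → [9]
drop → []
-6   → [-6]
-9   → [-6, -9]
swap → [-9, -6]
*    → [54]
-13  → [54, -13]

[54, -13]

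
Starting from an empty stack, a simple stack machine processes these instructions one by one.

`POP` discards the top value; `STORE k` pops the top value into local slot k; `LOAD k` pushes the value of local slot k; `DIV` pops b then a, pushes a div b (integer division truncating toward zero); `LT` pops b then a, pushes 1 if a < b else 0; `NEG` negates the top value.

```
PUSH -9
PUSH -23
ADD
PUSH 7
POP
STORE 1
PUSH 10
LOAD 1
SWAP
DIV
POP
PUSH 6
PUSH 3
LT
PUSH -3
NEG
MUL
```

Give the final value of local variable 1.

-32

PUSH -9  -> [-9]
PUSH -23 -> [-9, -23]
ADD      -> [-32]
PUSH 7   -> [-32, 7]
POP      -> [-32]
STORE 1  -> []
PUSH 10  -> [10]
LOAD 1   -> [10, -32]
SWAP     -> [-32, 10]
DIV      -> [-3]
POP      -> []
PUSH 6   -> [6]
PUSH 3   -> [6, 3]
LT       -> [0]
PUSH -3  -> [0, -3]
NEG      -> [0, 3]
MUL      -> [0]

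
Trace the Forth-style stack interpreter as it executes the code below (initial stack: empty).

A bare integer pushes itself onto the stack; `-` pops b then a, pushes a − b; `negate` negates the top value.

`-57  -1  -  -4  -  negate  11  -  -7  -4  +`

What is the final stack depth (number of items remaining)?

-57     -57
-1      -57 -1
-       -56
-4      -56 -4
-       -52
negate  52
11      52 11
-       41
-7      41 -7
-4      41 -7 -4
+       41 -11

2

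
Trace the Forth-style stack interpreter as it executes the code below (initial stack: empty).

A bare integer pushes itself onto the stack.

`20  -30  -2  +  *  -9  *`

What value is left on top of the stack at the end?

20  : [20]
-30 : [20, -30]
-2  : [20, -30, -2]
+   : [20, -32]
*   : [-640]
-9  : [-640, -9]
*   : [5760]

5760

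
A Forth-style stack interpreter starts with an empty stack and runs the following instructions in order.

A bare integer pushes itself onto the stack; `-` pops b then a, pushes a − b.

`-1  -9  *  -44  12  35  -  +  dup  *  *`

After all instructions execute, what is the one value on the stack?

40401

-1  -> -1
-9  -> -1 -9
*   -> 9
-44 -> 9 -44
12  -> 9 -44 12
35  -> 9 -44 12 35
-   -> 9 -44 -23
+   -> 9 -67
dup -> 9 -67 -67
*   -> 9 4489
*   -> 40401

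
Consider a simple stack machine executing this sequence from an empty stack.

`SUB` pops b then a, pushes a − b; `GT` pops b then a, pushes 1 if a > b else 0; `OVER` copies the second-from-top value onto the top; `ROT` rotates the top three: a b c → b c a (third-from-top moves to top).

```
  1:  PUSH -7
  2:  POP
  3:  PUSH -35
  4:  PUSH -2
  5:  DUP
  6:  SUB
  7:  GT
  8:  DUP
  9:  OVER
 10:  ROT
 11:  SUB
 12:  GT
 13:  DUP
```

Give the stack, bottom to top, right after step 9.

PUSH -7   -7
POP       (empty)
PUSH -35  -35
PUSH -2   -35 -2
DUP       -35 -2 -2
SUB       -35 0
GT        0
DUP       0 0
OVER      0 0 0

[0, 0, 0]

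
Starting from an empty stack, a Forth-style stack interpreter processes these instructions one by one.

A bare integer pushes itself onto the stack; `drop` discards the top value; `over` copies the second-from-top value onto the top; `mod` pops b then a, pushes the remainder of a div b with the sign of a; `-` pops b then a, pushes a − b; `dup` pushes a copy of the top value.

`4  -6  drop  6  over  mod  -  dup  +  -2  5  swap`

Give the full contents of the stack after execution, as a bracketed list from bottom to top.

4    : [4]
-6   : [4, -6]
drop : [4]
6    : [4, 6]
over : [4, 6, 4]
mod  : [4, 2]
-    : [2]
dup  : [2, 2]
+    : [4]
-2   : [4, -2]
5    : [4, -2, 5]
swap : [4, 5, -2]

[4, 5, -2]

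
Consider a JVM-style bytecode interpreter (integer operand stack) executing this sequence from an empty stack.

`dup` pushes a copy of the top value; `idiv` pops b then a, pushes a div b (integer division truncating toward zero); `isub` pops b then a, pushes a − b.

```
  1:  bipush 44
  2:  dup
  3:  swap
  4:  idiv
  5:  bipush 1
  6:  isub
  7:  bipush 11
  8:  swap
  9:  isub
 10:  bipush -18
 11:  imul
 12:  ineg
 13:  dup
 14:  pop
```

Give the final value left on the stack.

bipush 44  → [44]
dup        → [44, 44]
swap       → [44, 44]
idiv       → [1]
bipush 1   → [1, 1]
isub       → [0]
bipush 11  → [0, 11]
swap       → [11, 0]
isub       → [11]
bipush -18 → [11, -18]
imul       → [-198]
ineg       → [198]
dup        → [198, 198]
pop        → [198]

198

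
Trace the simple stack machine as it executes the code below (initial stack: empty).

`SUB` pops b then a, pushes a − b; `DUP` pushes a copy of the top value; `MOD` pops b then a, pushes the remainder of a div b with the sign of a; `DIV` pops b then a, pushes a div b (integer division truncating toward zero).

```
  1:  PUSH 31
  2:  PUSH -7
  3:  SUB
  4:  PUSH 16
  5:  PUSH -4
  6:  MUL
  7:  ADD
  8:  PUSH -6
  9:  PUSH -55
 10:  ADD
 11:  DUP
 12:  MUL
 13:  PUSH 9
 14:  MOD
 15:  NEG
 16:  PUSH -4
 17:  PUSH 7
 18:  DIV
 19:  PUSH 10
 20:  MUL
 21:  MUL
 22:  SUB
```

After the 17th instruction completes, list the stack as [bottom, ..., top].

PUSH 31   [31]
PUSH -7   [31, -7]
SUB       [38]
PUSH 16   [38, 16]
PUSH -4   [38, 16, -4]
MUL       [38, -64]
ADD       [-26]
PUSH -6   [-26, -6]
PUSH -55  [-26, -6, -55]
ADD       [-26, -61]
DUP       [-26, -61, -61]
MUL       [-26, 3721]
PUSH 9    [-26, 3721, 9]
MOD       [-26, 4]
NEG       [-26, -4]
PUSH -4   [-26, -4, -4]
PUSH 7    [-26, -4, -4, 7]

[-26, -4, -4, 7]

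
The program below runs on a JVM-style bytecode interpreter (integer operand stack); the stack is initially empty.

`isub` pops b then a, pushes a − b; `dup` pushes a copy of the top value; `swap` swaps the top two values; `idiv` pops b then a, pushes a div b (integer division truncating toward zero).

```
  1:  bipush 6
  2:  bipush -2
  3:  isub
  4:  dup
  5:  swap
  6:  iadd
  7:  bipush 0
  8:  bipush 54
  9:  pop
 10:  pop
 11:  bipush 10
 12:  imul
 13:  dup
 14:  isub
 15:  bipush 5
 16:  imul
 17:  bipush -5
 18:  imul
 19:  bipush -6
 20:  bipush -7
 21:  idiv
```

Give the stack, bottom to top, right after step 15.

[0, 5]

bipush 6  → [6]
bipush -2 → [6, -2]
isub      → [8]
dup       → [8, 8]
swap      → [8, 8]
iadd      → [16]
bipush 0  → [16, 0]
bipush 54 → [16, 0, 54]
pop       → [16, 0]
pop       → [16]
bipush 10 → [16, 10]
imul      → [160]
dup       → [160, 160]
isub      → [0]
bipush 5  → [0, 5]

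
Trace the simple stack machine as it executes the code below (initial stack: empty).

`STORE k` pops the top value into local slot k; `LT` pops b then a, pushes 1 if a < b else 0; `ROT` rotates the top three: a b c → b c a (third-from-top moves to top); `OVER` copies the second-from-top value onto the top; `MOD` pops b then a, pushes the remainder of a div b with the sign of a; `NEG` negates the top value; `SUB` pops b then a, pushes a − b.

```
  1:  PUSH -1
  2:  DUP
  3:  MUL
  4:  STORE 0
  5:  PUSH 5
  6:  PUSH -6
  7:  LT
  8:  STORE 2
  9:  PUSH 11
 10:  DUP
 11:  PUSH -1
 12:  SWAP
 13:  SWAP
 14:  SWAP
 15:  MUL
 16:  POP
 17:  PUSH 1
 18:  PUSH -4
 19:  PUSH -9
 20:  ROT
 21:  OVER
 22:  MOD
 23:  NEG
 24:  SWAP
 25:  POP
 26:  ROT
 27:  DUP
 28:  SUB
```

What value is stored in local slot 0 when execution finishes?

PUSH -1 : [-1]
DUP     : [-1, -1]
MUL     : [1]
STORE 0 : []
PUSH 5  : [5]
PUSH -6 : [5, -6]
LT      : [0]
STORE 2 : []
PUSH 11 : [11]
DUP     : [11, 11]
PUSH -1 : [11, 11, -1]
SWAP    : [11, -1, 11]
SWAP    : [11, 11, -1]
SWAP    : [11, -1, 11]
MUL     : [11, -11]
POP     : [11]
PUSH 1  : [11, 1]
PUSH -4 : [11, 1, -4]
PUSH -9 : [11, 1, -4, -9]
ROT     : [11, -4, -9, 1]
OVER    : [11, -4, -9, 1, -9]
MOD     : [11, -4, -9, 1]
NEG     : [11, -4, -9, -1]
SWAP    : [11, -4, -1, -9]
POP     : [11, -4, -1]
ROT     : [-4, -1, 11]
DUP     : [-4, -1, 11, 11]
SUB     : [-4, -1, 0]

1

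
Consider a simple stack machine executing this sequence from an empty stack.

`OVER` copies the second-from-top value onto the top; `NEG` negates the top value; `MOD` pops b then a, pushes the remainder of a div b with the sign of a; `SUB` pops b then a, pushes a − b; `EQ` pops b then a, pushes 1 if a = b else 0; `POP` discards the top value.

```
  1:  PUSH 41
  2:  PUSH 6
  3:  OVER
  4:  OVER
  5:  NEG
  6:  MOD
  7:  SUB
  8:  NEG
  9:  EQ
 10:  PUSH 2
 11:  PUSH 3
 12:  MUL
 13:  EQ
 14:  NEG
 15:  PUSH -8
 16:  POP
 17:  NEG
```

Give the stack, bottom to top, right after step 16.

PUSH 41 : [41]
PUSH 6  : [41, 6]
OVER    : [41, 6, 41]
OVER    : [41, 6, 41, 6]
NEG     : [41, 6, 41, -6]
MOD     : [41, 6, 5]
SUB     : [41, 1]
NEG     : [41, -1]
EQ      : [0]
PUSH 2  : [0, 2]
PUSH 3  : [0, 2, 3]
MUL     : [0, 6]
EQ      : [0]
NEG     : [0]
PUSH -8 : [0, -8]
POP     : [0]

[0]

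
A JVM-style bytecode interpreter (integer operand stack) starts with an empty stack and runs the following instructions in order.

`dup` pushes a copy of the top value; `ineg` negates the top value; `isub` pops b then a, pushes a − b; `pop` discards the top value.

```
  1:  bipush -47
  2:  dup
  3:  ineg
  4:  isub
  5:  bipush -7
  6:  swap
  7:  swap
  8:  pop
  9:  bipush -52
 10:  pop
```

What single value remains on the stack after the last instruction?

bipush -47 -> -47
dup        -> -47 -47
ineg       -> -47 47
isub       -> -94
bipush -7  -> -94 -7
swap       -> -7 -94
swap       -> -94 -7
pop        -> -94
bipush -52 -> -94 -52
pop        -> -94

-94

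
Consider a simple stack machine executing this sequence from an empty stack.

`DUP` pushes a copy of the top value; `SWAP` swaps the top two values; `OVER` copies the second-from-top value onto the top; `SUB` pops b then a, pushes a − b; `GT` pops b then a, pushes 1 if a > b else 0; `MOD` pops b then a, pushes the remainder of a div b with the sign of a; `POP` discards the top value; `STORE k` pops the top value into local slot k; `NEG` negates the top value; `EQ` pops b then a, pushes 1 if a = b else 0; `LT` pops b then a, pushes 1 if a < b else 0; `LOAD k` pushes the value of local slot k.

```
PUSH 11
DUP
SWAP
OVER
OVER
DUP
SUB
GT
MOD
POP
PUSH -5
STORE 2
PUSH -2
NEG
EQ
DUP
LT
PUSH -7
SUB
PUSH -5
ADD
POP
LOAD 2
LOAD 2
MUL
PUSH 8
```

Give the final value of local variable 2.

-5

PUSH 11  11
DUP      11 11
SWAP     11 11
OVER     11 11 11
OVER     11 11 11 11
DUP      11 11 11 11 11
SUB      11 11 11 0
GT       11 11 1
MOD      11 0
POP      11
PUSH -5  11 -5
STORE 2  11
PUSH -2  11 -2
NEG      11 2
EQ       0
DUP      0 0
LT       0
PUSH -7  0 -7
SUB      7
PUSH -5  7 -5
ADD      2
POP      (empty)
LOAD 2   -5
LOAD 2   -5 -5
MUL      25
PUSH 8   25 8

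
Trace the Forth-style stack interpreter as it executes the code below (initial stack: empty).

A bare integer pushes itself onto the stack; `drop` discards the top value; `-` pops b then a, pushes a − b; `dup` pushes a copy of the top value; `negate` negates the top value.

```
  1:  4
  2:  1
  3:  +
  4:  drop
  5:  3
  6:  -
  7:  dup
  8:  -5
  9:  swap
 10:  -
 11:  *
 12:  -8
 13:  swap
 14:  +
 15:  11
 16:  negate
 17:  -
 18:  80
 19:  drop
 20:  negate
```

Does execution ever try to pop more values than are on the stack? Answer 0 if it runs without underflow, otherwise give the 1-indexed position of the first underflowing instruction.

6

4     4
1     4 1
+     5
drop  (empty)
3     3
-  — needs 2 operands, stack has 1 → underflow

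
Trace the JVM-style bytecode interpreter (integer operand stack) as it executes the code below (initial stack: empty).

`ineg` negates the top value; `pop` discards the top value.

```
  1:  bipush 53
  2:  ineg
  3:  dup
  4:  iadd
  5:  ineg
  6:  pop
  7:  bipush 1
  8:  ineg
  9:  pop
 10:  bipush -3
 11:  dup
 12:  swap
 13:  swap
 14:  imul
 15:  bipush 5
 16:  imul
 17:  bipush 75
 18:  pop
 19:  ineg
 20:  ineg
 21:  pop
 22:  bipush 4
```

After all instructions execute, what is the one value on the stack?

bipush 53 → [53]
ineg      → [-53]
dup       → [-53, -53]
iadd      → [-106]
ineg      → [106]
pop       → []
bipush 1  → [1]
ineg      → [-1]
pop       → []
bipush -3 → [-3]
dup       → [-3, -3]
swap      → [-3, -3]
swap      → [-3, -3]
imul      → [9]
bipush 5  → [9, 5]
imul      → [45]
bipush 75 → [45, 75]
pop       → [45]
ineg      → [-45]
ineg      → [45]
pop       → []
bipush 4  → [4]

4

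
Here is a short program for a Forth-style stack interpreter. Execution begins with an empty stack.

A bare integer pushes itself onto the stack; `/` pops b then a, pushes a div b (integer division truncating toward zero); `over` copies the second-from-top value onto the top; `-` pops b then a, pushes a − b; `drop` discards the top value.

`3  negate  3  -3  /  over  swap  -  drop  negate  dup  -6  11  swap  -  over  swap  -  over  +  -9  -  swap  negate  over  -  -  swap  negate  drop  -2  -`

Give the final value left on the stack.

3      : 3
negate : -3
3      : -3 3
-3     : -3 3 -3
/      : -3 -1
over   : -3 -1 -3
swap   : -3 -3 -1
-      : -3 -2
drop   : -3
negate : 3
dup    : 3 3
-6     : 3 3 -6
11     : 3 3 -6 11
swap   : 3 3 11 -6
-      : 3 3 17
over   : 3 3 17 3
swap   : 3 3 3 17
-      : 3 3 -14
over   : 3 3 -14 3
+      : 3 3 -11
-9     : 3 3 -11 -9
-      : 3 3 -2
swap   : 3 -2 3
negate : 3 -2 -3
over   : 3 -2 -3 -2
-      : 3 -2 -1
-      : 3 -1
swap   : -1 3
negate : -1 -3
drop   : -1
-2     : -1 -2
-      : 1

1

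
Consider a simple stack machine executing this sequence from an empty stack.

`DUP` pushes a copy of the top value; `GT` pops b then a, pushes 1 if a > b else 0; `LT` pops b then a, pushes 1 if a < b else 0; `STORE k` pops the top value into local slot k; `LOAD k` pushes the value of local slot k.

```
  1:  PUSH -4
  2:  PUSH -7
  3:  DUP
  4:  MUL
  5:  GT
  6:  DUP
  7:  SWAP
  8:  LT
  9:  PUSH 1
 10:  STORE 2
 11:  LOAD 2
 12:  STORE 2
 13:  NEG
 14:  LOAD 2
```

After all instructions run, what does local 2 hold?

1

PUSH -4 → -4
PUSH -7 → -4 -7
DUP     → -4 -7 -7
MUL     → -4 49
GT      → 0
DUP     → 0 0
SWAP    → 0 0
LT      → 0
PUSH 1  → 0 1
STORE 2 → 0
LOAD 2  → 0 1
STORE 2 → 0
NEG     → 0
LOAD 2  → 0 1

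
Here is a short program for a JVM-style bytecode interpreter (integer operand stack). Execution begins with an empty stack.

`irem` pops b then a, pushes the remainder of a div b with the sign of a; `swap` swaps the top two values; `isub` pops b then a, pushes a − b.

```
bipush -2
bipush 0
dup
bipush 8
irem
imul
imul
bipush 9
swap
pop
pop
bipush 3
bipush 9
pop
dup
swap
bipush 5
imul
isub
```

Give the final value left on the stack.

-12

bipush -2 -> [-2]
bipush 0  -> [-2, 0]
dup       -> [-2, 0, 0]
bipush 8  -> [-2, 0, 0, 8]
irem      -> [-2, 0, 0]
imul      -> [-2, 0]
imul      -> [0]
bipush 9  -> [0, 9]
swap      -> [9, 0]
pop       -> [9]
pop       -> []
bipush 3  -> [3]
bipush 9  -> [3, 9]
pop       -> [3]
dup       -> [3, 3]
swap      -> [3, 3]
bipush 5  -> [3, 3, 5]
imul      -> [3, 15]
isub      -> [-12]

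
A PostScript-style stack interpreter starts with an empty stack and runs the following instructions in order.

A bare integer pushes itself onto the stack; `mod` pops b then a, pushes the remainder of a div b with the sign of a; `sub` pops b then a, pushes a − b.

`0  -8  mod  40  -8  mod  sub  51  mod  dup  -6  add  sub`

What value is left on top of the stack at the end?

0   -> [0]
-8  -> [0, -8]
mod -> [0]
40  -> [0, 40]
-8  -> [0, 40, -8]
mod -> [0, 0]
sub -> [0]
51  -> [0, 51]
mod -> [0]
dup -> [0, 0]
-6  -> [0, 0, -6]
add -> [0, -6]
sub -> [6]

6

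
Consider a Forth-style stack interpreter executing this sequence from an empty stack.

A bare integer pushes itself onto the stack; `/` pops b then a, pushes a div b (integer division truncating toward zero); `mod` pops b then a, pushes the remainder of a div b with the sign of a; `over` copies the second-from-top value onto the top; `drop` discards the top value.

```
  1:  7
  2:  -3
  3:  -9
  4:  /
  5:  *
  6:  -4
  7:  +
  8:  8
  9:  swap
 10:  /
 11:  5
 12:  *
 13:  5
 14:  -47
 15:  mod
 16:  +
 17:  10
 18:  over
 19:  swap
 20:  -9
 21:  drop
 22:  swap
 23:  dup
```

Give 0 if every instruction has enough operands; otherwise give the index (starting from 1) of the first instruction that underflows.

7    → [7]
-3   → [7, -3]
-9   → [7, -3, -9]
/    → [7, 0]
*    → [0]
-4   → [0, -4]
+    → [-4]
8    → [-4, 8]
swap → [8, -4]
/    → [-2]
5    → [-2, 5]
*    → [-10]
5    → [-10, 5]
-47  → [-10, 5, -47]
mod  → [-10, 5]
+    → [-5]
10   → [-5, 10]
over → [-5, 10, -5]
swap → [-5, -5, 10]
-9   → [-5, -5, 10, -9]
drop → [-5, -5, 10]
swap → [-5, 10, -5]
dup  → [-5, 10, -5, -5]

0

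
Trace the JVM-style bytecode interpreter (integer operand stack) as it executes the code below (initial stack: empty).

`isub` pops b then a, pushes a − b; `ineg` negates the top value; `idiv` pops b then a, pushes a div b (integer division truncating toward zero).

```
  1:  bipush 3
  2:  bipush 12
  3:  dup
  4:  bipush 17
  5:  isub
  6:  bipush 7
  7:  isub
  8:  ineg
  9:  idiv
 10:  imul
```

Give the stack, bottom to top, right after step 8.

[3, 12, 12]

bipush 3   [3]
bipush 12  [3, 12]
dup        [3, 12, 12]
bipush 17  [3, 12, 12, 17]
isub       [3, 12, -5]
bipush 7   [3, 12, -5, 7]
isub       [3, 12, -12]
ineg       [3, 12, 12]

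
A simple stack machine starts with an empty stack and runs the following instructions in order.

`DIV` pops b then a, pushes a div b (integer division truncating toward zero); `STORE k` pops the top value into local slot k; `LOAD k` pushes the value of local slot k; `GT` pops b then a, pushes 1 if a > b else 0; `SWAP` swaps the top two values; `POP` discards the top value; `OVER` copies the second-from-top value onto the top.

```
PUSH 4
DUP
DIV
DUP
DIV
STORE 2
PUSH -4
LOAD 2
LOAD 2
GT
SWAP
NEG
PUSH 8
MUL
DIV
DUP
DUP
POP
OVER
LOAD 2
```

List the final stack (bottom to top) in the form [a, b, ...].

PUSH 4  : 4
DUP     : 4 4
DIV     : 1
DUP     : 1 1
DIV     : 1
STORE 2 : (empty)
PUSH -4 : -4
LOAD 2  : -4 1
LOAD 2  : -4 1 1
GT      : -4 0
SWAP    : 0 -4
NEG     : 0 4
PUSH 8  : 0 4 8
MUL     : 0 32
DIV     : 0
DUP     : 0 0
DUP     : 0 0 0
POP     : 0 0
OVER    : 0 0 0
LOAD 2  : 0 0 0 1

[0, 0, 0, 1]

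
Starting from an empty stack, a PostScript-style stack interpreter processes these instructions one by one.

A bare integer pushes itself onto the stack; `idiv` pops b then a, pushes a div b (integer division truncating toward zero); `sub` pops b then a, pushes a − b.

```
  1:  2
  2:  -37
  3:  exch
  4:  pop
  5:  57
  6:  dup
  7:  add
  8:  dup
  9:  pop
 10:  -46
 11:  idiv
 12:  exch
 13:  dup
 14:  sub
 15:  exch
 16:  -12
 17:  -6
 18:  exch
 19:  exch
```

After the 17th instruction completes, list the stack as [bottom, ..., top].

[0, -2, -12, -6]

2     [2]
-37   [2, -37]
exch  [-37, 2]
pop   [-37]
57    [-37, 57]
dup   [-37, 57, 57]
add   [-37, 114]
dup   [-37, 114, 114]
pop   [-37, 114]
-46   [-37, 114, -46]
idiv  [-37, -2]
exch  [-2, -37]
dup   [-2, -37, -37]
sub   [-2, 0]
exch  [0, -2]
-12   [0, -2, -12]
-6    [0, -2, -12, -6]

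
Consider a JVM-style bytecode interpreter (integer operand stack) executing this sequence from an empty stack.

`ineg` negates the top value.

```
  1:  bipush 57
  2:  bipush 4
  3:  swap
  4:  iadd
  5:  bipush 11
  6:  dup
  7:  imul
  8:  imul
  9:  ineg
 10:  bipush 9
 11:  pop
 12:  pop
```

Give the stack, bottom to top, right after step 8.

bipush 57 → [57]
bipush 4  → [57, 4]
swap      → [4, 57]
iadd      → [61]
bipush 11 → [61, 11]
dup       → [61, 11, 11]
imul      → [61, 121]
imul      → [7381]

[7381]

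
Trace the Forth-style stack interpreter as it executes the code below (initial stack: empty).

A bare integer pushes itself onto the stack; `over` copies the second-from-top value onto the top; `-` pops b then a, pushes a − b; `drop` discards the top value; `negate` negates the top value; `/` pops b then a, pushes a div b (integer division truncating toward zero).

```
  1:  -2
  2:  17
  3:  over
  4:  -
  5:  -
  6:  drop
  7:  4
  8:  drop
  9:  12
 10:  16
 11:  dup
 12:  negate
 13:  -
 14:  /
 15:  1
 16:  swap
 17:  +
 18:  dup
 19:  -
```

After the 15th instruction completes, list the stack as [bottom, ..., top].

[0, 1]

-2      [-2]
17      [-2, 17]
over    [-2, 17, -2]
-       [-2, 19]
-       [-21]
drop    []
4       [4]
drop    []
12      [12]
16      [12, 16]
dup     [12, 16, 16]
negate  [12, 16, -16]
-       [12, 32]
/       [0]
1       [0, 1]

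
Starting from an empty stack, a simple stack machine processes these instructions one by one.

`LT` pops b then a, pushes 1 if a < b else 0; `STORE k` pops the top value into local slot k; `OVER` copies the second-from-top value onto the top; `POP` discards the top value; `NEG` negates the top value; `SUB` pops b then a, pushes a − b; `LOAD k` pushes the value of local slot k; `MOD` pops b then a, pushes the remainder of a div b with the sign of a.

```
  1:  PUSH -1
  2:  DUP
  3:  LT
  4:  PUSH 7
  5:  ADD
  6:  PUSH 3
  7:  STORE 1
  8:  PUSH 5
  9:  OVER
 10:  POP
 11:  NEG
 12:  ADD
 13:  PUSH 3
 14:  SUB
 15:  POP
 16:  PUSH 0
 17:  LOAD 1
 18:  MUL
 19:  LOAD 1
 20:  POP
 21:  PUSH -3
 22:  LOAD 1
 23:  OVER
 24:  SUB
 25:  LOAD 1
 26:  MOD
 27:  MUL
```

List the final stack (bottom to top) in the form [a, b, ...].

[0, 0]

PUSH -1 -> [-1]
DUP     -> [-1, -1]
LT      -> [0]
PUSH 7  -> [0, 7]
ADD     -> [7]
PUSH 3  -> [7, 3]
STORE 1 -> [7]
PUSH 5  -> [7, 5]
OVER    -> [7, 5, 7]
POP     -> [7, 5]
NEG     -> [7, -5]
ADD     -> [2]
PUSH 3  -> [2, 3]
SUB     -> [-1]
POP     -> []
PUSH 0  -> [0]
LOAD 1  -> [0, 3]
MUL     -> [0]
LOAD 1  -> [0, 3]
POP     -> [0]
PUSH -3 -> [0, -3]
LOAD 1  -> [0, -3, 3]
OVER    -> [0, -3, 3, -3]
SUB     -> [0, -3, 6]
LOAD 1  -> [0, -3, 6, 3]
MOD     -> [0, -3, 0]
MUL     -> [0, 0]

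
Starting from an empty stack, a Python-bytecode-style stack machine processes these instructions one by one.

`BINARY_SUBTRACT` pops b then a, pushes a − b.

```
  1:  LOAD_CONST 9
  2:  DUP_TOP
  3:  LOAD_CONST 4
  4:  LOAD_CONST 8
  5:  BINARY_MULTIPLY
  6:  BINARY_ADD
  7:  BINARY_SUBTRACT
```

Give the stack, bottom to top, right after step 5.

LOAD_CONST 9    → 9
DUP_TOP         → 9 9
LOAD_CONST 4    → 9 9 4
LOAD_CONST 8    → 9 9 4 8
BINARY_MULTIPLY → 9 9 32

[9, 9, 32]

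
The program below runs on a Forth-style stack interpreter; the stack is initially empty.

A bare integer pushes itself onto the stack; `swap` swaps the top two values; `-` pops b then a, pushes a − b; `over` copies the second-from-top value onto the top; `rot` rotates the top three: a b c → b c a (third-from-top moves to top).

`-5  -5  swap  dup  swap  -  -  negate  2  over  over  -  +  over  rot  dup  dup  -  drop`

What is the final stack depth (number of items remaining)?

3

-5     → -5
-5     → -5 -5
swap   → -5 -5
dup    → -5 -5 -5
swap   → -5 -5 -5
-      → -5 0
-      → -5
negate → 5
2      → 5 2
over   → 5 2 5
over   → 5 2 5 2
-      → 5 2 3
+      → 5 5
over   → 5 5 5
rot    → 5 5 5
dup    → 5 5 5 5
dup    → 5 5 5 5 5
-      → 5 5 5 0
drop   → 5 5 5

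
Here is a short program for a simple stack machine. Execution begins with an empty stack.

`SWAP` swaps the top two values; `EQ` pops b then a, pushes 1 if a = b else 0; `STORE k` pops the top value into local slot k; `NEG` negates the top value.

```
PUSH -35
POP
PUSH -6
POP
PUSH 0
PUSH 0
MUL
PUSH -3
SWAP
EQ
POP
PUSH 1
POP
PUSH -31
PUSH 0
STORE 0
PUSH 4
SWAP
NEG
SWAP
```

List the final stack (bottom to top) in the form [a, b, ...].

PUSH -35  [-35]
POP       []
PUSH -6   [-6]
POP       []
PUSH 0    [0]
PUSH 0    [0, 0]
MUL       [0]
PUSH -3   [0, -3]
SWAP      [-3, 0]
EQ        [0]
POP       []
PUSH 1    [1]
POP       []
PUSH -31  [-31]
PUSH 0    [-31, 0]
STORE 0   [-31]
PUSH 4    [-31, 4]
SWAP      [4, -31]
NEG       [4, 31]
SWAP      [31, 4]

[31, 4]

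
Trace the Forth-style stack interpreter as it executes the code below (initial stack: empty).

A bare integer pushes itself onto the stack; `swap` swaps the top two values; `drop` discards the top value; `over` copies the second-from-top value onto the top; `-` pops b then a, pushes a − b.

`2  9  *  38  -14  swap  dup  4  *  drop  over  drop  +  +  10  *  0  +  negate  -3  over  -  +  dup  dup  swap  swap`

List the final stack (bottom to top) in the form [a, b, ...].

2      : 2
9      : 2 9
*      : 18
38     : 18 38
-14    : 18 38 -14
swap   : 18 -14 38
dup    : 18 -14 38 38
4      : 18 -14 38 38 4
*      : 18 -14 38 152
drop   : 18 -14 38
over   : 18 -14 38 -14
drop   : 18 -14 38
+      : 18 24
+      : 42
10     : 42 10
*      : 420
0      : 420 0
+      : 420
negate : -420
-3     : -420 -3
over   : -420 -3 -420
-      : -420 417
+      : -3
dup    : -3 -3
dup    : -3 -3 -3
swap   : -3 -3 -3
swap   : -3 -3 -3

[-3, -3, -3]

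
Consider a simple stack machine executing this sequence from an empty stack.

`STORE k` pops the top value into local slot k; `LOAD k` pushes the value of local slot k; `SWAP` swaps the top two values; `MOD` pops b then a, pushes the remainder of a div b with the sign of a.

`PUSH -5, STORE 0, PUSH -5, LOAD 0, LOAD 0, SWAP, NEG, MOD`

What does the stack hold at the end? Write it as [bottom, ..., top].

[-5, 0]

PUSH -5 -> -5
STORE 0 -> (empty)
PUSH -5 -> -5
LOAD 0  -> -5 -5
LOAD 0  -> -5 -5 -5
SWAP    -> -5 -5 -5
NEG     -> -5 -5 5
MOD     -> -5 0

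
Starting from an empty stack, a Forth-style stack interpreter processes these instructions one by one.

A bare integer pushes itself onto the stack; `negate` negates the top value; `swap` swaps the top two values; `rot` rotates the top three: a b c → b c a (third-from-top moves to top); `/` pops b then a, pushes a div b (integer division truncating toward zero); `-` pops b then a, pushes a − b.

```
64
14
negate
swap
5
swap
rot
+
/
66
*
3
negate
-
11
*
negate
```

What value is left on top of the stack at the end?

-33

64     : 64
14     : 64 14
negate : 64 -14
swap   : -14 64
5      : -14 64 5
swap   : -14 5 64
rot    : 5 64 -14
+      : 5 50
/      : 0
66     : 0 66
*      : 0
3      : 0 3
negate : 0 -3
-      : 3
11     : 3 11
*      : 33
negate : -33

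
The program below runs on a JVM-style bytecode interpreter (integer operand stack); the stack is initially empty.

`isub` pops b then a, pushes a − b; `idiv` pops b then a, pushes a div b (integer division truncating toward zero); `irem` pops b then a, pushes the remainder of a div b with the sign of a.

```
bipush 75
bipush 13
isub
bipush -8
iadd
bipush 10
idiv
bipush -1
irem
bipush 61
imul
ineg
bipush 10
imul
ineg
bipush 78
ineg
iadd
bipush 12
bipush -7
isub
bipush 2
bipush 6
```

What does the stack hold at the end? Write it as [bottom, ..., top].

bipush 75  [75]
bipush 13  [75, 13]
isub       [62]
bipush -8  [62, -8]
iadd       [54]
bipush 10  [54, 10]
idiv       [5]
bipush -1  [5, -1]
irem       [0]
bipush 61  [0, 61]
imul       [0]
ineg       [0]
bipush 10  [0, 10]
imul       [0]
ineg       [0]
bipush 78  [0, 78]
ineg       [0, -78]
iadd       [-78]
bipush 12  [-78, 12]
bipush -7  [-78, 12, -7]
isub       [-78, 19]
bipush 2   [-78, 19, 2]
bipush 6   [-78, 19, 2, 6]

[-78, 19, 2, 6]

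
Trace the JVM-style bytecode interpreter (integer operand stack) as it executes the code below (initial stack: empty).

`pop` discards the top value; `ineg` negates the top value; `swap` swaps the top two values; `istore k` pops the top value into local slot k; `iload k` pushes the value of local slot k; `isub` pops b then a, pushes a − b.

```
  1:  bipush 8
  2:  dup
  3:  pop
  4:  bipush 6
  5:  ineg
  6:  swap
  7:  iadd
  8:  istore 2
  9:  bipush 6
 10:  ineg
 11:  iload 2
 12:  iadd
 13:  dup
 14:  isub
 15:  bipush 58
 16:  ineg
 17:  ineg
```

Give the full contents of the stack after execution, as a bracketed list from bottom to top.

bipush 8   [8]
dup        [8, 8]
pop        [8]
bipush 6   [8, 6]
ineg       [8, -6]
swap       [-6, 8]
iadd       [2]
istore 2   []
bipush 6   [6]
ineg       [-6]
iload 2    [-6, 2]
iadd       [-4]
dup        [-4, -4]
isub       [0]
bipush 58  [0, 58]
ineg       [0, -58]
ineg       [0, 58]

[0, 58]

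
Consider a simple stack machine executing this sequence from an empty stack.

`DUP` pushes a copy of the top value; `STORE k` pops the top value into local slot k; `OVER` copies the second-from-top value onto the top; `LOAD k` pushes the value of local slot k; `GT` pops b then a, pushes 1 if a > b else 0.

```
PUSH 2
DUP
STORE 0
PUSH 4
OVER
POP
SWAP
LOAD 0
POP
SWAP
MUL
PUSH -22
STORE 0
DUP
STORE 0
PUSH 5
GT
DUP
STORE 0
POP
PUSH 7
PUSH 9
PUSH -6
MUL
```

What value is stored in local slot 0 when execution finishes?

1

PUSH 2   → 2
DUP      → 2 2
STORE 0  → 2
PUSH 4   → 2 4
OVER     → 2 4 2
POP      → 2 4
SWAP     → 4 2
LOAD 0   → 4 2 2
POP      → 4 2
SWAP     → 2 4
MUL      → 8
PUSH -22 → 8 -22
STORE 0  → 8
DUP      → 8 8
STORE 0  → 8
PUSH 5   → 8 5
GT       → 1
DUP      → 1 1
STORE 0  → 1
POP      → (empty)
PUSH 7   → 7
PUSH 9   → 7 9
PUSH -6  → 7 9 -6
MUL      → 7 -54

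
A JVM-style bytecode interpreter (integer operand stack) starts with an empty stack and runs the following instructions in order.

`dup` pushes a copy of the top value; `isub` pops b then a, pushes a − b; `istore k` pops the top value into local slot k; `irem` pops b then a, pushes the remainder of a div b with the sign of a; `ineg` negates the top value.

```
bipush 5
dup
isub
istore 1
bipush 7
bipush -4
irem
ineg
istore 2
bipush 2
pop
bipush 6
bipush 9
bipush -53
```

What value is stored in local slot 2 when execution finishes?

bipush 5   : 5
dup        : 5 5
isub       : 0
istore 1   : (empty)
bipush 7   : 7
bipush -4  : 7 -4
irem       : 3
ineg       : -3
istore 2   : (empty)
bipush 2   : 2
pop        : (empty)
bipush 6   : 6
bipush 9   : 6 9
bipush -53 : 6 9 -53

-3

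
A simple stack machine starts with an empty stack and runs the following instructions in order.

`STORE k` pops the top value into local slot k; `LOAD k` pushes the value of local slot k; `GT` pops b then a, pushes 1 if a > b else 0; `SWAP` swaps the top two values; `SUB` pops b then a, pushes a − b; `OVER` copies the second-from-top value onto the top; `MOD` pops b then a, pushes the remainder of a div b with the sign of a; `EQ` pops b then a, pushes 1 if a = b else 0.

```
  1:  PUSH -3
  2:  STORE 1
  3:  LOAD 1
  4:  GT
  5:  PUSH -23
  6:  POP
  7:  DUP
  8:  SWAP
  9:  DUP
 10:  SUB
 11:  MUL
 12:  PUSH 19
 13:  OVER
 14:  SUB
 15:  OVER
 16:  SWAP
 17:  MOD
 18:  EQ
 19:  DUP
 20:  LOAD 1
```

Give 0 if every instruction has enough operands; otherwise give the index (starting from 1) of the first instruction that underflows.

PUSH -3 : -3
STORE 1 : (empty)
LOAD 1  : -3
GT  — needs 2 operands, stack has 1 → underflow

4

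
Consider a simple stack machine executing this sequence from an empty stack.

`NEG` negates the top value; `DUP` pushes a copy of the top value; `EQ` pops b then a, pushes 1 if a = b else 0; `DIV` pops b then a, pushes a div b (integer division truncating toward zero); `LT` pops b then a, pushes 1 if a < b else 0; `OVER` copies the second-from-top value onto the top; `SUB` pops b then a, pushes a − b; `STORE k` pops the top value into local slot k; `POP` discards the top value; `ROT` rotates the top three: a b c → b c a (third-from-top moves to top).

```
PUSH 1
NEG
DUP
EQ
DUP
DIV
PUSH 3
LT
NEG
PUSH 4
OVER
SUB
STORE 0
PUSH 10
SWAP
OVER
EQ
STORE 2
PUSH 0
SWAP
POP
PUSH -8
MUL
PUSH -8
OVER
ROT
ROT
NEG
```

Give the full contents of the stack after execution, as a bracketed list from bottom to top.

PUSH 1  -> 1
NEG     -> -1
DUP     -> -1 -1
EQ      -> 1
DUP     -> 1 1
DIV     -> 1
PUSH 3  -> 1 3
LT      -> 1
NEG     -> -1
PUSH 4  -> -1 4
OVER    -> -1 4 -1
SUB     -> -1 5
STORE 0 -> -1
PUSH 10 -> -1 10
SWAP    -> 10 -1
OVER    -> 10 -1 10
EQ      -> 10 0
STORE 2 -> 10
PUSH 0  -> 10 0
SWAP    -> 0 10
POP     -> 0
PUSH -8 -> 0 -8
MUL     -> 0
PUSH -8 -> 0 -8
OVER    -> 0 -8 0
ROT     -> -8 0 0
ROT     -> 0 0 -8
NEG     -> 0 0 8

[0, 0, 8]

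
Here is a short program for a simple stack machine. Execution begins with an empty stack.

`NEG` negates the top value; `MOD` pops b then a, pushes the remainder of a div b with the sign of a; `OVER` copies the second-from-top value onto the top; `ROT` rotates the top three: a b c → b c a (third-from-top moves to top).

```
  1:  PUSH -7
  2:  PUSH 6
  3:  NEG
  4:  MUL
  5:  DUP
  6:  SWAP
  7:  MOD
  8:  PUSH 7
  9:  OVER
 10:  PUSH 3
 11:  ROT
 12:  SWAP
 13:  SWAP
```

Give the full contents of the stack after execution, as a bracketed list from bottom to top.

PUSH -7 -> [-7]
PUSH 6  -> [-7, 6]
NEG     -> [-7, -6]
MUL     -> [42]
DUP     -> [42, 42]
SWAP    -> [42, 42]
MOD     -> [0]
PUSH 7  -> [0, 7]
OVER    -> [0, 7, 0]
PUSH 3  -> [0, 7, 0, 3]
ROT     -> [0, 0, 3, 7]
SWAP    -> [0, 0, 7, 3]
SWAP    -> [0, 0, 3, 7]

[0, 0, 3, 7]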